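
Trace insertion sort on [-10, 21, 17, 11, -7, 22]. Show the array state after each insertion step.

First element -10 is already 'sorted'
Insert 21: shifted 0 elements -> [-10, 21, 17, 11, -7, 22]
Insert 17: shifted 1 elements -> [-10, 17, 21, 11, -7, 22]
Insert 11: shifted 2 elements -> [-10, 11, 17, 21, -7, 22]
Insert -7: shifted 3 elements -> [-10, -7, 11, 17, 21, 22]
Insert 22: shifted 0 elements -> [-10, -7, 11, 17, 21, 22]


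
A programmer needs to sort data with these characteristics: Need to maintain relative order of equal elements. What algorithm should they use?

Best choice: Merge sort or Insertion sort
Reason: Both are stable; quicksort and heapsort are not stable


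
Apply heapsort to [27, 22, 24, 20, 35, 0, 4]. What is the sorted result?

Build heap: [35, 27, 24, 20, 22, 0, 4]
Extract 35: [27, 22, 24, 20, 4, 0, 35]
Extract 27: [24, 22, 0, 20, 4, 27, 35]
Extract 24: [22, 20, 0, 4, 24, 27, 35]
Extract 22: [20, 4, 0, 22, 24, 27, 35]
Extract 20: [4, 0, 20, 22, 24, 27, 35]
Extract 4: [0, 4, 20, 22, 24, 27, 35]


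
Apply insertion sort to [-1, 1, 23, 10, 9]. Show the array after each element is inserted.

First element -1 is already 'sorted'
Insert 1: shifted 0 elements -> [-1, 1, 23, 10, 9]
Insert 23: shifted 0 elements -> [-1, 1, 23, 10, 9]
Insert 10: shifted 1 elements -> [-1, 1, 10, 23, 9]
Insert 9: shifted 2 elements -> [-1, 1, 9, 10, 23]


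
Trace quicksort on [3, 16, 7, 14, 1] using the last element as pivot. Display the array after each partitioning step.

Partition 1: pivot=1 at index 0 -> [1, 16, 7, 14, 3]
Partition 2: pivot=3 at index 1 -> [1, 3, 7, 14, 16]
Partition 3: pivot=16 at index 4 -> [1, 3, 7, 14, 16]
Partition 4: pivot=14 at index 3 -> [1, 3, 7, 14, 16]


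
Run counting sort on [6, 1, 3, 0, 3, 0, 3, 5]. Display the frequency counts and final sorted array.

Count array: [2, 1, 0, 3, 0, 1, 1]
(count[i] = number of elements equal to i)
Cumulative count: [2, 3, 3, 6, 6, 7, 8]
Sorted: [0, 0, 1, 3, 3, 3, 5, 6]


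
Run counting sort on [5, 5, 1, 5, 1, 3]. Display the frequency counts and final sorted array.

Count array: [0, 2, 0, 1, 0, 3]
(count[i] = number of elements equal to i)
Cumulative count: [0, 2, 2, 3, 3, 6]
Sorted: [1, 1, 3, 5, 5, 5]


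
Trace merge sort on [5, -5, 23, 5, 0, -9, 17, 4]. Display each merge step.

Divide and conquer:
  Merge [5] + [-5] -> [-5, 5]
  Merge [23] + [5] -> [5, 23]
  Merge [-5, 5] + [5, 23] -> [-5, 5, 5, 23]
  Merge [0] + [-9] -> [-9, 0]
  Merge [17] + [4] -> [4, 17]
  Merge [-9, 0] + [4, 17] -> [-9, 0, 4, 17]
  Merge [-5, 5, 5, 23] + [-9, 0, 4, 17] -> [-9, -5, 0, 4, 5, 5, 17, 23]


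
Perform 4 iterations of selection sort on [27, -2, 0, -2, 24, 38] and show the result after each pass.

Pass 1: Select minimum -2 at index 1, swap -> [-2, 27, 0, -2, 24, 38]
Pass 2: Select minimum -2 at index 3, swap -> [-2, -2, 0, 27, 24, 38]
Pass 3: Select minimum 0 at index 2, swap -> [-2, -2, 0, 27, 24, 38]
Pass 4: Select minimum 24 at index 4, swap -> [-2, -2, 0, 24, 27, 38]


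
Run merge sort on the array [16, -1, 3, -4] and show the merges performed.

Divide and conquer:
  Merge [16] + [-1] -> [-1, 16]
  Merge [3] + [-4] -> [-4, 3]
  Merge [-1, 16] + [-4, 3] -> [-4, -1, 3, 16]


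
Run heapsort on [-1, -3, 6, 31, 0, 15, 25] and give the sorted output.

Build heap: [31, 0, 25, -3, -1, 15, 6]
Extract 31: [25, 0, 15, -3, -1, 6, 31]
Extract 25: [15, 0, 6, -3, -1, 25, 31]
Extract 15: [6, 0, -1, -3, 15, 25, 31]
Extract 6: [0, -3, -1, 6, 15, 25, 31]
Extract 0: [-1, -3, 0, 6, 15, 25, 31]
Extract -1: [-3, -1, 0, 6, 15, 25, 31]


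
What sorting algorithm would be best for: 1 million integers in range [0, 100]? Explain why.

Best choice: Counting sort
Reason: O(n + k) where k=100 is small; linear time beats O(n log n)


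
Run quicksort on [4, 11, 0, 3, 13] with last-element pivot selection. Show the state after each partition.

Partition 1: pivot=13 at index 4 -> [4, 11, 0, 3, 13]
Partition 2: pivot=3 at index 1 -> [0, 3, 4, 11, 13]
Partition 3: pivot=11 at index 3 -> [0, 3, 4, 11, 13]


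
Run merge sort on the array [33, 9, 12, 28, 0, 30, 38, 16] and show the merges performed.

Divide and conquer:
  Merge [33] + [9] -> [9, 33]
  Merge [12] + [28] -> [12, 28]
  Merge [9, 33] + [12, 28] -> [9, 12, 28, 33]
  Merge [0] + [30] -> [0, 30]
  Merge [38] + [16] -> [16, 38]
  Merge [0, 30] + [16, 38] -> [0, 16, 30, 38]
  Merge [9, 12, 28, 33] + [0, 16, 30, 38] -> [0, 9, 12, 16, 28, 30, 33, 38]


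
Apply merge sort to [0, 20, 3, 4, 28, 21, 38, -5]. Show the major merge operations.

Divide and conquer:
  Merge [0] + [20] -> [0, 20]
  Merge [3] + [4] -> [3, 4]
  Merge [0, 20] + [3, 4] -> [0, 3, 4, 20]
  Merge [28] + [21] -> [21, 28]
  Merge [38] + [-5] -> [-5, 38]
  Merge [21, 28] + [-5, 38] -> [-5, 21, 28, 38]
  Merge [0, 3, 4, 20] + [-5, 21, 28, 38] -> [-5, 0, 3, 4, 20, 21, 28, 38]


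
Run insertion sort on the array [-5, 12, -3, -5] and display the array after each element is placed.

First element -5 is already 'sorted'
Insert 12: shifted 0 elements -> [-5, 12, -3, -5]
Insert -3: shifted 1 elements -> [-5, -3, 12, -5]
Insert -5: shifted 2 elements -> [-5, -5, -3, 12]


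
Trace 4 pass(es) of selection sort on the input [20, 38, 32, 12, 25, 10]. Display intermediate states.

Pass 1: Select minimum 10 at index 5, swap -> [10, 38, 32, 12, 25, 20]
Pass 2: Select minimum 12 at index 3, swap -> [10, 12, 32, 38, 25, 20]
Pass 3: Select minimum 20 at index 5, swap -> [10, 12, 20, 38, 25, 32]
Pass 4: Select minimum 25 at index 4, swap -> [10, 12, 20, 25, 38, 32]


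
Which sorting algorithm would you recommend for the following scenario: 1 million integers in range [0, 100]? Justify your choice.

Best choice: Counting sort
Reason: O(n + k) where k=100 is small; linear time beats O(n log n)


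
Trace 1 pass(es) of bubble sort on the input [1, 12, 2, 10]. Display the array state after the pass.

After pass 1: [1, 2, 10, 12] (2 swaps)
Total swaps: 2


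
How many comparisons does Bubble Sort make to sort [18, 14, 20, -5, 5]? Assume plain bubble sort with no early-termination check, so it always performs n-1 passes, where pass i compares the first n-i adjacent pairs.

Pass 1: compare adjacent pairs (0,1)..(3,4) = 4 comparison(s), 3 swap(s) -> [14, 18, -5, 5, 20]
Pass 2: compare adjacent pairs (0,1)..(2,3) = 3 comparison(s), 2 swap(s) -> [14, -5, 5, 18, 20]
Pass 3: compare adjacent pairs (0,1)..(1,2) = 2 comparison(s), 2 swap(s) -> [-5, 5, 14, 18, 20]
Pass 4: compare adjacent pairs (0,1)..(0,1) = 1 comparison(s), 0 swap(s) -> [-5, 5, 14, 18, 20]
Total comparisons: 4 + 3 + 2 + 1 = 10


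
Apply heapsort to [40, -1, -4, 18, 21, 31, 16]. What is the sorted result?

Build heap: [40, 21, 31, 18, -1, -4, 16]
Extract 40: [31, 21, 16, 18, -1, -4, 40]
Extract 31: [21, 18, 16, -4, -1, 31, 40]
Extract 21: [18, -1, 16, -4, 21, 31, 40]
Extract 18: [16, -1, -4, 18, 21, 31, 40]
Extract 16: [-1, -4, 16, 18, 21, 31, 40]
Extract -1: [-4, -1, 16, 18, 21, 31, 40]


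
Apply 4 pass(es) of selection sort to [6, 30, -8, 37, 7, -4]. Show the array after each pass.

Pass 1: Select minimum -8 at index 2, swap -> [-8, 30, 6, 37, 7, -4]
Pass 2: Select minimum -4 at index 5, swap -> [-8, -4, 6, 37, 7, 30]
Pass 3: Select minimum 6 at index 2, swap -> [-8, -4, 6, 37, 7, 30]
Pass 4: Select minimum 7 at index 4, swap -> [-8, -4, 6, 7, 37, 30]


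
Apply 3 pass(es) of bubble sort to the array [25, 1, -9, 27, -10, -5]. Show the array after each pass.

After pass 1: [1, -9, 25, -10, -5, 27] (4 swaps)
After pass 2: [-9, 1, -10, -5, 25, 27] (3 swaps)
After pass 3: [-9, -10, -5, 1, 25, 27] (2 swaps)
Total swaps: 9


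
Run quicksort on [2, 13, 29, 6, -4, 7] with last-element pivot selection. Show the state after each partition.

Partition 1: pivot=7 at index 3 -> [2, 6, -4, 7, 29, 13]
Partition 2: pivot=-4 at index 0 -> [-4, 6, 2, 7, 29, 13]
Partition 3: pivot=2 at index 1 -> [-4, 2, 6, 7, 29, 13]
Partition 4: pivot=13 at index 4 -> [-4, 2, 6, 7, 13, 29]


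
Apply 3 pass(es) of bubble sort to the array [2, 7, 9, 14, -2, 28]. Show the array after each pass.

After pass 1: [2, 7, 9, -2, 14, 28] (1 swaps)
After pass 2: [2, 7, -2, 9, 14, 28] (1 swaps)
After pass 3: [2, -2, 7, 9, 14, 28] (1 swaps)
Total swaps: 3


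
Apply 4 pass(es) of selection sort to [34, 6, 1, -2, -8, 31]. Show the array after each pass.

Pass 1: Select minimum -8 at index 4, swap -> [-8, 6, 1, -2, 34, 31]
Pass 2: Select minimum -2 at index 3, swap -> [-8, -2, 1, 6, 34, 31]
Pass 3: Select minimum 1 at index 2, swap -> [-8, -2, 1, 6, 34, 31]
Pass 4: Select minimum 6 at index 3, swap -> [-8, -2, 1, 6, 34, 31]


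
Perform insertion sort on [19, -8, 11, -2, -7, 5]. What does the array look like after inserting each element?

First element 19 is already 'sorted'
Insert -8: shifted 1 elements -> [-8, 19, 11, -2, -7, 5]
Insert 11: shifted 1 elements -> [-8, 11, 19, -2, -7, 5]
Insert -2: shifted 2 elements -> [-8, -2, 11, 19, -7, 5]
Insert -7: shifted 3 elements -> [-8, -7, -2, 11, 19, 5]
Insert 5: shifted 2 elements -> [-8, -7, -2, 5, 11, 19]


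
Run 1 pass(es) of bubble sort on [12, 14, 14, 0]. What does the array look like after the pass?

After pass 1: [12, 14, 0, 14] (1 swaps)
Total swaps: 1


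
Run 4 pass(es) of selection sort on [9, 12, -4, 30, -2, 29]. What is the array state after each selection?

Pass 1: Select minimum -4 at index 2, swap -> [-4, 12, 9, 30, -2, 29]
Pass 2: Select minimum -2 at index 4, swap -> [-4, -2, 9, 30, 12, 29]
Pass 3: Select minimum 9 at index 2, swap -> [-4, -2, 9, 30, 12, 29]
Pass 4: Select minimum 12 at index 4, swap -> [-4, -2, 9, 12, 30, 29]


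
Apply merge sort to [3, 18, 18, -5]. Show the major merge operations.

Divide and conquer:
  Merge [3] + [18] -> [3, 18]
  Merge [18] + [-5] -> [-5, 18]
  Merge [3, 18] + [-5, 18] -> [-5, 3, 18, 18]


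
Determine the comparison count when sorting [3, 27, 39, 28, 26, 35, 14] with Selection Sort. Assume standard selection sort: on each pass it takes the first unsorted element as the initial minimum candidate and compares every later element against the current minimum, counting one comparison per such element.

Pass 1: scan indices 1..6 for the minimum = 6 comparison(s); min is 3, place at index 0 -> [3, 27, 39, 28, 26, 35, 14]
Pass 2: scan indices 2..6 for the minimum = 5 comparison(s); min is 14, place at index 1 -> [3, 14, 39, 28, 26, 35, 27]
Pass 3: scan indices 3..6 for the minimum = 4 comparison(s); min is 26, place at index 2 -> [3, 14, 26, 28, 39, 35, 27]
Pass 4: scan indices 4..6 for the minimum = 3 comparison(s); min is 27, place at index 3 -> [3, 14, 26, 27, 39, 35, 28]
Pass 5: scan indices 5..6 for the minimum = 2 comparison(s); min is 28, place at index 4 -> [3, 14, 26, 27, 28, 35, 39]
Pass 6: scan indices 6..6 for the minimum = 1 comparison(s); min is 35, place at index 5 -> [3, 14, 26, 27, 28, 35, 39]
Selection sort always scans the whole unsorted suffix, so the count is (n-1) + (n-2) + ... + 1 = n(n-1)/2 = 7*6/2 = 21 regardless of the input order.
Total comparisons: 6 + 5 + 4 + 3 + 2 + 1 = 21


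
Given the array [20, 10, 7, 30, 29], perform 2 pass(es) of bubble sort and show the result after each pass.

After pass 1: [10, 7, 20, 29, 30] (3 swaps)
After pass 2: [7, 10, 20, 29, 30] (1 swaps)
Total swaps: 4


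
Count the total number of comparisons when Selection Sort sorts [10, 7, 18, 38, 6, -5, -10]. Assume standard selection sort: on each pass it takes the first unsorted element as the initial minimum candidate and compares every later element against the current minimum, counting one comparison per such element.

Pass 1: scan indices 1..6 for the minimum = 6 comparison(s); min is -10, place at index 0 -> [-10, 7, 18, 38, 6, -5, 10]
Pass 2: scan indices 2..6 for the minimum = 5 comparison(s); min is -5, place at index 1 -> [-10, -5, 18, 38, 6, 7, 10]
Pass 3: scan indices 3..6 for the minimum = 4 comparison(s); min is 6, place at index 2 -> [-10, -5, 6, 38, 18, 7, 10]
Pass 4: scan indices 4..6 for the minimum = 3 comparison(s); min is 7, place at index 3 -> [-10, -5, 6, 7, 18, 38, 10]
Pass 5: scan indices 5..6 for the minimum = 2 comparison(s); min is 10, place at index 4 -> [-10, -5, 6, 7, 10, 38, 18]
Pass 6: scan indices 6..6 for the minimum = 1 comparison(s); min is 18, place at index 5 -> [-10, -5, 6, 7, 10, 18, 38]
Selection sort always scans the whole unsorted suffix, so the count is (n-1) + (n-2) + ... + 1 = n(n-1)/2 = 7*6/2 = 21 regardless of the input order.
Total comparisons: 6 + 5 + 4 + 3 + 2 + 1 = 21


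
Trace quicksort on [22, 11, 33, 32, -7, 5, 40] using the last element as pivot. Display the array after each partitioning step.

Partition 1: pivot=40 at index 6 -> [22, 11, 33, 32, -7, 5, 40]
Partition 2: pivot=5 at index 1 -> [-7, 5, 33, 32, 22, 11, 40]
Partition 3: pivot=11 at index 2 -> [-7, 5, 11, 32, 22, 33, 40]
Partition 4: pivot=33 at index 5 -> [-7, 5, 11, 32, 22, 33, 40]
Partition 5: pivot=22 at index 3 -> [-7, 5, 11, 22, 32, 33, 40]


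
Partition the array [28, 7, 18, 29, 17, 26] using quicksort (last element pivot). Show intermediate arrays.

Partition 1: pivot=26 at index 3 -> [7, 18, 17, 26, 28, 29]
Partition 2: pivot=17 at index 1 -> [7, 17, 18, 26, 28, 29]
Partition 3: pivot=29 at index 5 -> [7, 17, 18, 26, 28, 29]


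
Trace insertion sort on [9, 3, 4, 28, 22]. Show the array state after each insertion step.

First element 9 is already 'sorted'
Insert 3: shifted 1 elements -> [3, 9, 4, 28, 22]
Insert 4: shifted 1 elements -> [3, 4, 9, 28, 22]
Insert 28: shifted 0 elements -> [3, 4, 9, 28, 22]
Insert 22: shifted 1 elements -> [3, 4, 9, 22, 28]


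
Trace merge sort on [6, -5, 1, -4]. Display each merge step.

Divide and conquer:
  Merge [6] + [-5] -> [-5, 6]
  Merge [1] + [-4] -> [-4, 1]
  Merge [-5, 6] + [-4, 1] -> [-5, -4, 1, 6]


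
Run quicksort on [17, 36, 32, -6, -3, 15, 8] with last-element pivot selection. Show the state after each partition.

Partition 1: pivot=8 at index 2 -> [-6, -3, 8, 17, 36, 15, 32]
Partition 2: pivot=-3 at index 1 -> [-6, -3, 8, 17, 36, 15, 32]
Partition 3: pivot=32 at index 5 -> [-6, -3, 8, 17, 15, 32, 36]
Partition 4: pivot=15 at index 3 -> [-6, -3, 8, 15, 17, 32, 36]


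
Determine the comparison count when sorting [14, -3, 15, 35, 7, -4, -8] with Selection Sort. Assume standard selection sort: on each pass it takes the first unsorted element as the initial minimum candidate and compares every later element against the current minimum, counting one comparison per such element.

Pass 1: scan indices 1..6 for the minimum = 6 comparison(s); min is -8, place at index 0 -> [-8, -3, 15, 35, 7, -4, 14]
Pass 2: scan indices 2..6 for the minimum = 5 comparison(s); min is -4, place at index 1 -> [-8, -4, 15, 35, 7, -3, 14]
Pass 3: scan indices 3..6 for the minimum = 4 comparison(s); min is -3, place at index 2 -> [-8, -4, -3, 35, 7, 15, 14]
Pass 4: scan indices 4..6 for the minimum = 3 comparison(s); min is 7, place at index 3 -> [-8, -4, -3, 7, 35, 15, 14]
Pass 5: scan indices 5..6 for the minimum = 2 comparison(s); min is 14, place at index 4 -> [-8, -4, -3, 7, 14, 15, 35]
Pass 6: scan indices 6..6 for the minimum = 1 comparison(s); min is 15, place at index 5 -> [-8, -4, -3, 7, 14, 15, 35]
Selection sort always scans the whole unsorted suffix, so the count is (n-1) + (n-2) + ... + 1 = n(n-1)/2 = 7*6/2 = 21 regardless of the input order.
Total comparisons: 6 + 5 + 4 + 3 + 2 + 1 = 21


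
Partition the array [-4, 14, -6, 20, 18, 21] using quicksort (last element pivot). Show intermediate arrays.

Partition 1: pivot=21 at index 5 -> [-4, 14, -6, 20, 18, 21]
Partition 2: pivot=18 at index 3 -> [-4, 14, -6, 18, 20, 21]
Partition 3: pivot=-6 at index 0 -> [-6, 14, -4, 18, 20, 21]
Partition 4: pivot=-4 at index 1 -> [-6, -4, 14, 18, 20, 21]


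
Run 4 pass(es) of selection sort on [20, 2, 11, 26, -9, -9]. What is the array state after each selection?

Pass 1: Select minimum -9 at index 4, swap -> [-9, 2, 11, 26, 20, -9]
Pass 2: Select minimum -9 at index 5, swap -> [-9, -9, 11, 26, 20, 2]
Pass 3: Select minimum 2 at index 5, swap -> [-9, -9, 2, 26, 20, 11]
Pass 4: Select minimum 11 at index 5, swap -> [-9, -9, 2, 11, 20, 26]


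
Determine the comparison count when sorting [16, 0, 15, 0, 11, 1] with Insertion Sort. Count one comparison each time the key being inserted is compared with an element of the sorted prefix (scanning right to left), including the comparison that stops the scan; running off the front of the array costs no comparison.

Insert 0: 16 > 0 (shift), reached front = 1 comparison(s) -> [0, 16, 15, 0, 11, 1]
Insert 15: 16 > 15 (shift), 0 <= 15 (stop) = 2 comparison(s) -> [0, 15, 16, 0, 11, 1]
Insert 0: 16 > 0 (shift), 15 > 0 (shift), 0 <= 0 (stop) = 3 comparison(s) -> [0, 0, 15, 16, 11, 1]
Insert 11: 16 > 11 (shift), 15 > 11 (shift), 0 <= 11 (stop) = 3 comparison(s) -> [0, 0, 11, 15, 16, 1]
Insert 1: 16 > 1 (shift), 15 > 1 (shift), 11 > 1 (shift), 0 <= 1 (stop) = 4 comparison(s) -> [0, 0, 1, 11, 15, 16]
Total comparisons: 1 + 2 + 3 + 3 + 4 = 13


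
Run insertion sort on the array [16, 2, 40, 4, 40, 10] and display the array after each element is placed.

First element 16 is already 'sorted'
Insert 2: shifted 1 elements -> [2, 16, 40, 4, 40, 10]
Insert 40: shifted 0 elements -> [2, 16, 40, 4, 40, 10]
Insert 4: shifted 2 elements -> [2, 4, 16, 40, 40, 10]
Insert 40: shifted 0 elements -> [2, 4, 16, 40, 40, 10]
Insert 10: shifted 3 elements -> [2, 4, 10, 16, 40, 40]


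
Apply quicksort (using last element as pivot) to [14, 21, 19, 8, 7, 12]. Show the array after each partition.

Partition 1: pivot=12 at index 2 -> [8, 7, 12, 14, 21, 19]
Partition 2: pivot=7 at index 0 -> [7, 8, 12, 14, 21, 19]
Partition 3: pivot=19 at index 4 -> [7, 8, 12, 14, 19, 21]


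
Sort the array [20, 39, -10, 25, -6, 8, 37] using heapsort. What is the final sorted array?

Build heap: [39, 25, 37, 20, -6, 8, -10]
Extract 39: [37, 25, 8, 20, -6, -10, 39]
Extract 37: [25, 20, 8, -10, -6, 37, 39]
Extract 25: [20, -6, 8, -10, 25, 37, 39]
Extract 20: [8, -6, -10, 20, 25, 37, 39]
Extract 8: [-6, -10, 8, 20, 25, 37, 39]
Extract -6: [-10, -6, 8, 20, 25, 37, 39]


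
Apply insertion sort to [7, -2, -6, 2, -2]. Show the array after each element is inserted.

First element 7 is already 'sorted'
Insert -2: shifted 1 elements -> [-2, 7, -6, 2, -2]
Insert -6: shifted 2 elements -> [-6, -2, 7, 2, -2]
Insert 2: shifted 1 elements -> [-6, -2, 2, 7, -2]
Insert -2: shifted 2 elements -> [-6, -2, -2, 2, 7]


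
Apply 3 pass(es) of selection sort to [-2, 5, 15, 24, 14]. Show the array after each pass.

Pass 1: Select minimum -2 at index 0, swap -> [-2, 5, 15, 24, 14]
Pass 2: Select minimum 5 at index 1, swap -> [-2, 5, 15, 24, 14]
Pass 3: Select minimum 14 at index 4, swap -> [-2, 5, 14, 24, 15]


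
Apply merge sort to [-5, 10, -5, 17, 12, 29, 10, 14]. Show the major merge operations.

Divide and conquer:
  Merge [-5] + [10] -> [-5, 10]
  Merge [-5] + [17] -> [-5, 17]
  Merge [-5, 10] + [-5, 17] -> [-5, -5, 10, 17]
  Merge [12] + [29] -> [12, 29]
  Merge [10] + [14] -> [10, 14]
  Merge [12, 29] + [10, 14] -> [10, 12, 14, 29]
  Merge [-5, -5, 10, 17] + [10, 12, 14, 29] -> [-5, -5, 10, 10, 12, 14, 17, 29]


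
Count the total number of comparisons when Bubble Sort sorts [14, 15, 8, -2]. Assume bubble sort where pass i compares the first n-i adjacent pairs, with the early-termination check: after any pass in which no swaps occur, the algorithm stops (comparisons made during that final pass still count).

Pass 1: compare adjacent pairs (0,1)..(2,3) = 3 comparison(s), 2 swap(s) -> [14, 8, -2, 15]
Pass 2: compare adjacent pairs (0,1)..(1,2) = 2 comparison(s), 2 swap(s) -> [8, -2, 14, 15]
Pass 3: compare adjacent pairs (0,1)..(0,1) = 1 comparison(s), 1 swap(s) -> [-2, 8, 14, 15]
Every pass made at least one swap, so all n-1 passes run.
Total comparisons: 3 + 2 + 1 = 6


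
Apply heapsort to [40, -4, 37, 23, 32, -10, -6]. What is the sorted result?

Build heap: [40, 32, 37, 23, -4, -10, -6]
Extract 40: [37, 32, -6, 23, -4, -10, 40]
Extract 37: [32, 23, -6, -10, -4, 37, 40]
Extract 32: [23, -4, -6, -10, 32, 37, 40]
Extract 23: [-4, -10, -6, 23, 32, 37, 40]
Extract -4: [-6, -10, -4, 23, 32, 37, 40]
Extract -6: [-10, -6, -4, 23, 32, 37, 40]


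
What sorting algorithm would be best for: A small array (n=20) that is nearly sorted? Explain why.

Best choice: Insertion sort
Reason: Insertion sort is O(n) for nearly sorted arrays and has low overhead


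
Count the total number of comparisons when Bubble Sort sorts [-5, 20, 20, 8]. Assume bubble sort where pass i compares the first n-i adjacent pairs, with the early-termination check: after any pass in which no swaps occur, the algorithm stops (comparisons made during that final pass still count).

Pass 1: compare adjacent pairs (0,1)..(2,3) = 3 comparison(s), 1 swap(s) -> [-5, 20, 8, 20]
Pass 2: compare adjacent pairs (0,1)..(1,2) = 2 comparison(s), 1 swap(s) -> [-5, 8, 20, 20]
Pass 3: compare adjacent pairs (0,1)..(0,1) = 1 comparison(s), 0 swap(s) -> [-5, 8, 20, 20]
No swaps in this pass, so bubble sort stops here.
Total comparisons: 3 + 2 + 1 = 6


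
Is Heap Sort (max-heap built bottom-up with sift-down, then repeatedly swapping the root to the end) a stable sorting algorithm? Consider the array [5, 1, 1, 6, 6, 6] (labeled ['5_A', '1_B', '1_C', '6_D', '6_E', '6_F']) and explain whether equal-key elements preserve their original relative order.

Trace Heap Sort on the labeled array (the key is the number; the letter only tracks identity):
  Build max-heap: [6_D, 6_E, 6_F, 1_B, 5_A, 1_C]
  Swap root 6_D to index 5, re-heapify first 5 -> [6_E, 5_A, 6_F, 1_B, 1_C, 6_D]
  Swap root 6_E to index 4, re-heapify first 4 -> [6_F, 5_A, 1_C, 1_B, 6_E, 6_D]
  Swap root 6_F to index 3, re-heapify first 3 -> [5_A, 1_B, 1_C, 6_F, 6_E, 6_D]
  Swap root 5_A to index 2, re-heapify first 2 -> [1_C, 1_B, 5_A, 6_F, 6_E, 6_D]
  Swap root 1_C to index 1, re-heapify first 1 -> [1_B, 1_C, 5_A, 6_F, 6_E, 6_D]
Final order: [1_B, 1_C, 5_A, 6_F, 6_E, 6_D]
Equal keys:
  value 1: originally 1_B, 1_C; after sorting 1_B, 1_C -> order preserved
  value 6: originally 6_D, 6_E, 6_F; after sorting 6_F, 6_E, 6_D -> order changed
Equal keys were reordered, so Heap Sort is not stable: heap construction and root-to-end swaps move elements without regard to the original order of equal keys. (One such input is enough; an unstable sort may happen to preserve order on other inputs, but it gives no guarantee.)
Answer: Not stable


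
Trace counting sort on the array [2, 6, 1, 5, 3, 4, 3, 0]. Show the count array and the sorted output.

Count array: [1, 1, 1, 2, 1, 1, 1]
(count[i] = number of elements equal to i)
Cumulative count: [1, 2, 3, 5, 6, 7, 8]
Sorted: [0, 1, 2, 3, 3, 4, 5, 6]


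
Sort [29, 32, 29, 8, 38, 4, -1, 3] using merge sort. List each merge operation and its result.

Divide and conquer:
  Merge [29] + [32] -> [29, 32]
  Merge [29] + [8] -> [8, 29]
  Merge [29, 32] + [8, 29] -> [8, 29, 29, 32]
  Merge [38] + [4] -> [4, 38]
  Merge [-1] + [3] -> [-1, 3]
  Merge [4, 38] + [-1, 3] -> [-1, 3, 4, 38]
  Merge [8, 29, 29, 32] + [-1, 3, 4, 38] -> [-1, 3, 4, 8, 29, 29, 32, 38]


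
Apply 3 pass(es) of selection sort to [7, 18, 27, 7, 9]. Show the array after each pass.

Pass 1: Select minimum 7 at index 0, swap -> [7, 18, 27, 7, 9]
Pass 2: Select minimum 7 at index 3, swap -> [7, 7, 27, 18, 9]
Pass 3: Select minimum 9 at index 4, swap -> [7, 7, 9, 18, 27]


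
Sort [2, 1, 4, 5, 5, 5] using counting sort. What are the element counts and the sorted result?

Count array: [0, 1, 1, 0, 1, 3]
(count[i] = number of elements equal to i)
Cumulative count: [0, 1, 2, 2, 3, 6]
Sorted: [1, 2, 4, 5, 5, 5]


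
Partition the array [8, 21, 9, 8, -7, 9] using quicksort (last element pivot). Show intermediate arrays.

Partition 1: pivot=9 at index 4 -> [8, 9, 8, -7, 9, 21]
Partition 2: pivot=-7 at index 0 -> [-7, 9, 8, 8, 9, 21]
Partition 3: pivot=8 at index 2 -> [-7, 8, 8, 9, 9, 21]


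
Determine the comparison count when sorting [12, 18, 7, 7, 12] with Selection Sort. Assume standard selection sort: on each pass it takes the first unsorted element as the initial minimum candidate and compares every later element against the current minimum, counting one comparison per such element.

Pass 1: scan indices 1..4 for the minimum = 4 comparison(s); min is 7, place at index 0 -> [7, 18, 12, 7, 12]
Pass 2: scan indices 2..4 for the minimum = 3 comparison(s); min is 7, place at index 1 -> [7, 7, 12, 18, 12]
Pass 3: scan indices 3..4 for the minimum = 2 comparison(s); min is 12, place at index 2 -> [7, 7, 12, 18, 12]
Pass 4: scan indices 4..4 for the minimum = 1 comparison(s); min is 12, place at index 3 -> [7, 7, 12, 12, 18]
Selection sort always scans the whole unsorted suffix, so the count is (n-1) + (n-2) + ... + 1 = n(n-1)/2 = 5*4/2 = 10 regardless of the input order.
Total comparisons: 4 + 3 + 2 + 1 = 10


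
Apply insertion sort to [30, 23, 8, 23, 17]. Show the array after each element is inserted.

First element 30 is already 'sorted'
Insert 23: shifted 1 elements -> [23, 30, 8, 23, 17]
Insert 8: shifted 2 elements -> [8, 23, 30, 23, 17]
Insert 23: shifted 1 elements -> [8, 23, 23, 30, 17]
Insert 17: shifted 3 elements -> [8, 17, 23, 23, 30]


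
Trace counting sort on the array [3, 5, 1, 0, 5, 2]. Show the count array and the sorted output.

Count array: [1, 1, 1, 1, 0, 2]
(count[i] = number of elements equal to i)
Cumulative count: [1, 2, 3, 4, 4, 6]
Sorted: [0, 1, 2, 3, 5, 5]


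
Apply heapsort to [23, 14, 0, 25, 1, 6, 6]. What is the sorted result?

Build heap: [25, 23, 6, 14, 1, 0, 6]
Extract 25: [23, 14, 6, 6, 1, 0, 25]
Extract 23: [14, 6, 6, 0, 1, 23, 25]
Extract 14: [6, 1, 6, 0, 14, 23, 25]
Extract 6: [6, 1, 0, 6, 14, 23, 25]
Extract 6: [1, 0, 6, 6, 14, 23, 25]
Extract 1: [0, 1, 6, 6, 14, 23, 25]


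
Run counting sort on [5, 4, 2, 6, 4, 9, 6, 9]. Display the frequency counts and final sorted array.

Count array: [0, 0, 1, 0, 2, 1, 2, 0, 0, 2]
(count[i] = number of elements equal to i)
Cumulative count: [0, 0, 1, 1, 3, 4, 6, 6, 6, 8]
Sorted: [2, 4, 4, 5, 6, 6, 9, 9]


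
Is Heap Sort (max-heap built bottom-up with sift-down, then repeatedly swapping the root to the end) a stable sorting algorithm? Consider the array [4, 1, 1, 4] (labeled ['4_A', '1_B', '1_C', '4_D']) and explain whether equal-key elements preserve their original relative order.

Trace Heap Sort on the labeled array (the key is the number; the letter only tracks identity):
  Build max-heap: [4_A, 4_D, 1_C, 1_B]
  Swap root 4_A to index 3, re-heapify first 3 -> [4_D, 1_B, 1_C, 4_A]
  Swap root 4_D to index 2, re-heapify first 2 -> [1_C, 1_B, 4_D, 4_A]
  Swap root 1_C to index 1, re-heapify first 1 -> [1_B, 1_C, 4_D, 4_A]
Final order: [1_B, 1_C, 4_D, 4_A]
Equal keys:
  value 1: originally 1_B, 1_C; after sorting 1_B, 1_C -> order preserved
  value 4: originally 4_A, 4_D; after sorting 4_D, 4_A -> order changed
Equal keys were reordered, so Heap Sort is not stable: heap construction and root-to-end swaps move elements without regard to the original order of equal keys. (One such input is enough; an unstable sort may happen to preserve order on other inputs, but it gives no guarantee.)
Answer: Not stable


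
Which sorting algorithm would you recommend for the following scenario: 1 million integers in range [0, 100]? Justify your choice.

Best choice: Counting sort
Reason: O(n + k) where k=100 is small; linear time beats O(n log n)


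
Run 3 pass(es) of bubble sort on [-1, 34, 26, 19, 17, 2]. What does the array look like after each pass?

After pass 1: [-1, 26, 19, 17, 2, 34] (4 swaps)
After pass 2: [-1, 19, 17, 2, 26, 34] (3 swaps)
After pass 3: [-1, 17, 2, 19, 26, 34] (2 swaps)
Total swaps: 9


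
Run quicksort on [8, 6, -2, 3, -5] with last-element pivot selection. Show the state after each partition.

Partition 1: pivot=-5 at index 0 -> [-5, 6, -2, 3, 8]
Partition 2: pivot=8 at index 4 -> [-5, 6, -2, 3, 8]
Partition 3: pivot=3 at index 2 -> [-5, -2, 3, 6, 8]


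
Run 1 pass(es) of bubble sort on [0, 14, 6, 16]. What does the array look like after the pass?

After pass 1: [0, 6, 14, 16] (1 swaps)
Total swaps: 1


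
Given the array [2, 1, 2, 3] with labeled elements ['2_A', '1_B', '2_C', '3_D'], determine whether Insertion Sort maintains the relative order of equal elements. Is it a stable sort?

Trace Insertion Sort on the labeled array (the key is the number; the letter only tracks identity):
  Insert 1_B at index 0: [1_B, 2_A, 2_C, 3_D]
  Insert 2_C at index 2: [1_B, 2_A, 2_C, 3_D]
  Insert 3_D at index 3: [1_B, 2_A, 2_C, 3_D]
Final order: [1_B, 2_A, 2_C, 3_D]
Equal keys:
  value 2: originally 2_A, 2_C; after sorting 2_A, 2_C -> order preserved
All equal keys kept their original relative order. Insertion Sort is stable: elements are shifted only while they are strictly greater than the key, so a key is inserted after any equal elements already placed.
Answer: Stable


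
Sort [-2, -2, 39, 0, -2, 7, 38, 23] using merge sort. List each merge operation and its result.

Divide and conquer:
  Merge [-2] + [-2] -> [-2, -2]
  Merge [39] + [0] -> [0, 39]
  Merge [-2, -2] + [0, 39] -> [-2, -2, 0, 39]
  Merge [-2] + [7] -> [-2, 7]
  Merge [38] + [23] -> [23, 38]
  Merge [-2, 7] + [23, 38] -> [-2, 7, 23, 38]
  Merge [-2, -2, 0, 39] + [-2, 7, 23, 38] -> [-2, -2, -2, 0, 7, 23, 38, 39]


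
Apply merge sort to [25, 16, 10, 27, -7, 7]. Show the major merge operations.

Divide and conquer:
  Merge [16] + [10] -> [10, 16]
  Merge [25] + [10, 16] -> [10, 16, 25]
  Merge [-7] + [7] -> [-7, 7]
  Merge [27] + [-7, 7] -> [-7, 7, 27]
  Merge [10, 16, 25] + [-7, 7, 27] -> [-7, 7, 10, 16, 25, 27]


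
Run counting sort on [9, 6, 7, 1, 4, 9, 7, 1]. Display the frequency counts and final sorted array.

Count array: [0, 2, 0, 0, 1, 0, 1, 2, 0, 2]
(count[i] = number of elements equal to i)
Cumulative count: [0, 2, 2, 2, 3, 3, 4, 6, 6, 8]
Sorted: [1, 1, 4, 6, 7, 7, 9, 9]


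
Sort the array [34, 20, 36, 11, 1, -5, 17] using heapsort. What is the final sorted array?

Build heap: [36, 20, 34, 11, 1, -5, 17]
Extract 36: [34, 20, 17, 11, 1, -5, 36]
Extract 34: [20, 11, 17, -5, 1, 34, 36]
Extract 20: [17, 11, 1, -5, 20, 34, 36]
Extract 17: [11, -5, 1, 17, 20, 34, 36]
Extract 11: [1, -5, 11, 17, 20, 34, 36]
Extract 1: [-5, 1, 11, 17, 20, 34, 36]


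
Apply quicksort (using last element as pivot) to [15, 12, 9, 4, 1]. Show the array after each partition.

Partition 1: pivot=1 at index 0 -> [1, 12, 9, 4, 15]
Partition 2: pivot=15 at index 4 -> [1, 12, 9, 4, 15]
Partition 3: pivot=4 at index 1 -> [1, 4, 9, 12, 15]
Partition 4: pivot=12 at index 3 -> [1, 4, 9, 12, 15]


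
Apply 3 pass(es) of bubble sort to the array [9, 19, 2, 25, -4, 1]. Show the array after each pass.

After pass 1: [9, 2, 19, -4, 1, 25] (3 swaps)
After pass 2: [2, 9, -4, 1, 19, 25] (3 swaps)
After pass 3: [2, -4, 1, 9, 19, 25] (2 swaps)
Total swaps: 8


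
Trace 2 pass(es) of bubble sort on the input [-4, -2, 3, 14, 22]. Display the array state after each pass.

After pass 1: [-4, -2, 3, 14, 22] (0 swaps)
After pass 2: [-4, -2, 3, 14, 22] (0 swaps)
Total swaps: 0


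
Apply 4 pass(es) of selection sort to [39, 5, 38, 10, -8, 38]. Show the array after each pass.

Pass 1: Select minimum -8 at index 4, swap -> [-8, 5, 38, 10, 39, 38]
Pass 2: Select minimum 5 at index 1, swap -> [-8, 5, 38, 10, 39, 38]
Pass 3: Select minimum 10 at index 3, swap -> [-8, 5, 10, 38, 39, 38]
Pass 4: Select minimum 38 at index 3, swap -> [-8, 5, 10, 38, 39, 38]


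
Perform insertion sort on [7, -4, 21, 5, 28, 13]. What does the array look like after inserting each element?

First element 7 is already 'sorted'
Insert -4: shifted 1 elements -> [-4, 7, 21, 5, 28, 13]
Insert 21: shifted 0 elements -> [-4, 7, 21, 5, 28, 13]
Insert 5: shifted 2 elements -> [-4, 5, 7, 21, 28, 13]
Insert 28: shifted 0 elements -> [-4, 5, 7, 21, 28, 13]
Insert 13: shifted 2 elements -> [-4, 5, 7, 13, 21, 28]


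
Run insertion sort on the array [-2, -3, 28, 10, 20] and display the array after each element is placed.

First element -2 is already 'sorted'
Insert -3: shifted 1 elements -> [-3, -2, 28, 10, 20]
Insert 28: shifted 0 elements -> [-3, -2, 28, 10, 20]
Insert 10: shifted 1 elements -> [-3, -2, 10, 28, 20]
Insert 20: shifted 1 elements -> [-3, -2, 10, 20, 28]


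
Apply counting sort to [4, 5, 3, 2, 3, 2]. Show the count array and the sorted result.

Count array: [0, 0, 2, 2, 1, 1]
(count[i] = number of elements equal to i)
Cumulative count: [0, 0, 2, 4, 5, 6]
Sorted: [2, 2, 3, 3, 4, 5]


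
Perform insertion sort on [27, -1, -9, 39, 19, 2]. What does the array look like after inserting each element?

First element 27 is already 'sorted'
Insert -1: shifted 1 elements -> [-1, 27, -9, 39, 19, 2]
Insert -9: shifted 2 elements -> [-9, -1, 27, 39, 19, 2]
Insert 39: shifted 0 elements -> [-9, -1, 27, 39, 19, 2]
Insert 19: shifted 2 elements -> [-9, -1, 19, 27, 39, 2]
Insert 2: shifted 3 elements -> [-9, -1, 2, 19, 27, 39]


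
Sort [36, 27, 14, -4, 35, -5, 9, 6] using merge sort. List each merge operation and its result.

Divide and conquer:
  Merge [36] + [27] -> [27, 36]
  Merge [14] + [-4] -> [-4, 14]
  Merge [27, 36] + [-4, 14] -> [-4, 14, 27, 36]
  Merge [35] + [-5] -> [-5, 35]
  Merge [9] + [6] -> [6, 9]
  Merge [-5, 35] + [6, 9] -> [-5, 6, 9, 35]
  Merge [-4, 14, 27, 36] + [-5, 6, 9, 35] -> [-5, -4, 6, 9, 14, 27, 35, 36]


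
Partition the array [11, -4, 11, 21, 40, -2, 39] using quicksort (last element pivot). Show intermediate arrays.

Partition 1: pivot=39 at index 5 -> [11, -4, 11, 21, -2, 39, 40]
Partition 2: pivot=-2 at index 1 -> [-4, -2, 11, 21, 11, 39, 40]
Partition 3: pivot=11 at index 3 -> [-4, -2, 11, 11, 21, 39, 40]


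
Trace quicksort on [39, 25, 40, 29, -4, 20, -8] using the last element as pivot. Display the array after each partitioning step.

Partition 1: pivot=-8 at index 0 -> [-8, 25, 40, 29, -4, 20, 39]
Partition 2: pivot=39 at index 5 -> [-8, 25, 29, -4, 20, 39, 40]
Partition 3: pivot=20 at index 2 -> [-8, -4, 20, 25, 29, 39, 40]
Partition 4: pivot=29 at index 4 -> [-8, -4, 20, 25, 29, 39, 40]


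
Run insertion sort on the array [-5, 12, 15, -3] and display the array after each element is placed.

First element -5 is already 'sorted'
Insert 12: shifted 0 elements -> [-5, 12, 15, -3]
Insert 15: shifted 0 elements -> [-5, 12, 15, -3]
Insert -3: shifted 2 elements -> [-5, -3, 12, 15]


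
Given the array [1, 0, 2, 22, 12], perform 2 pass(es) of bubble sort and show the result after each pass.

After pass 1: [0, 1, 2, 12, 22] (2 swaps)
After pass 2: [0, 1, 2, 12, 22] (0 swaps)
Total swaps: 2


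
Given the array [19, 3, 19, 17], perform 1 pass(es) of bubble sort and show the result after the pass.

After pass 1: [3, 19, 17, 19] (2 swaps)
Total swaps: 2


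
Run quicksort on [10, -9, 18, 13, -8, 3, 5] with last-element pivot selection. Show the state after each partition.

Partition 1: pivot=5 at index 3 -> [-9, -8, 3, 5, 10, 18, 13]
Partition 2: pivot=3 at index 2 -> [-9, -8, 3, 5, 10, 18, 13]
Partition 3: pivot=-8 at index 1 -> [-9, -8, 3, 5, 10, 18, 13]
Partition 4: pivot=13 at index 5 -> [-9, -8, 3, 5, 10, 13, 18]


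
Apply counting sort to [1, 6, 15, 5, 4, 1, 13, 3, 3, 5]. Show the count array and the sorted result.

Count array: [0, 2, 0, 2, 1, 2, 1, 0, 0, 0, 0, 0, 0, 1, 0, 1]
(count[i] = number of elements equal to i)
Cumulative count: [0, 2, 2, 4, 5, 7, 8, 8, 8, 8, 8, 8, 8, 9, 9, 10]
Sorted: [1, 1, 3, 3, 4, 5, 5, 6, 13, 15]


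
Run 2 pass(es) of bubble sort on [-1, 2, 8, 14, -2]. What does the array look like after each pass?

After pass 1: [-1, 2, 8, -2, 14] (1 swaps)
After pass 2: [-1, 2, -2, 8, 14] (1 swaps)
Total swaps: 2


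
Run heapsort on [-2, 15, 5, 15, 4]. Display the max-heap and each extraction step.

Build heap: [15, 15, 5, -2, 4]
Extract 15: [15, 4, 5, -2, 15]
Extract 15: [5, 4, -2, 15, 15]
Extract 5: [4, -2, 5, 15, 15]
Extract 4: [-2, 4, 5, 15, 15]


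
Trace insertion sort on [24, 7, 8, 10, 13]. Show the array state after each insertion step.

First element 24 is already 'sorted'
Insert 7: shifted 1 elements -> [7, 24, 8, 10, 13]
Insert 8: shifted 1 elements -> [7, 8, 24, 10, 13]
Insert 10: shifted 1 elements -> [7, 8, 10, 24, 13]
Insert 13: shifted 1 elements -> [7, 8, 10, 13, 24]


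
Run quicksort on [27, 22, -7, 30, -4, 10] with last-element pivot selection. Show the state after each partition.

Partition 1: pivot=10 at index 2 -> [-7, -4, 10, 30, 22, 27]
Partition 2: pivot=-4 at index 1 -> [-7, -4, 10, 30, 22, 27]
Partition 3: pivot=27 at index 4 -> [-7, -4, 10, 22, 27, 30]


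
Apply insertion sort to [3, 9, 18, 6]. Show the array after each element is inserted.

First element 3 is already 'sorted'
Insert 9: shifted 0 elements -> [3, 9, 18, 6]
Insert 18: shifted 0 elements -> [3, 9, 18, 6]
Insert 6: shifted 2 elements -> [3, 6, 9, 18]


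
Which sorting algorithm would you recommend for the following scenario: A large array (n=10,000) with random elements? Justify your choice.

Best choice: Quicksort or Mergesort
Reason: Both have O(n log n) average case; quicksort has lower constant factors


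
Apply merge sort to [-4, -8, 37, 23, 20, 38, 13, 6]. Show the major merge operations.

Divide and conquer:
  Merge [-4] + [-8] -> [-8, -4]
  Merge [37] + [23] -> [23, 37]
  Merge [-8, -4] + [23, 37] -> [-8, -4, 23, 37]
  Merge [20] + [38] -> [20, 38]
  Merge [13] + [6] -> [6, 13]
  Merge [20, 38] + [6, 13] -> [6, 13, 20, 38]
  Merge [-8, -4, 23, 37] + [6, 13, 20, 38] -> [-8, -4, 6, 13, 20, 23, 37, 38]


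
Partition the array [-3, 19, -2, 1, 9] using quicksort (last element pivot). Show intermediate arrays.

Partition 1: pivot=9 at index 3 -> [-3, -2, 1, 9, 19]
Partition 2: pivot=1 at index 2 -> [-3, -2, 1, 9, 19]
Partition 3: pivot=-2 at index 1 -> [-3, -2, 1, 9, 19]


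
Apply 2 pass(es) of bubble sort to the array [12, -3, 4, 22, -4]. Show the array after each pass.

After pass 1: [-3, 4, 12, -4, 22] (3 swaps)
After pass 2: [-3, 4, -4, 12, 22] (1 swaps)
Total swaps: 4


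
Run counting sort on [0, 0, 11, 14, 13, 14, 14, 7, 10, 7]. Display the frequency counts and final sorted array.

Count array: [2, 0, 0, 0, 0, 0, 0, 2, 0, 0, 1, 1, 0, 1, 3]
(count[i] = number of elements equal to i)
Cumulative count: [2, 2, 2, 2, 2, 2, 2, 4, 4, 4, 5, 6, 6, 7, 10]
Sorted: [0, 0, 7, 7, 10, 11, 13, 14, 14, 14]


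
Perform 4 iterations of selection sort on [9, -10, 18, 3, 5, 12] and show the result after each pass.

Pass 1: Select minimum -10 at index 1, swap -> [-10, 9, 18, 3, 5, 12]
Pass 2: Select minimum 3 at index 3, swap -> [-10, 3, 18, 9, 5, 12]
Pass 3: Select minimum 5 at index 4, swap -> [-10, 3, 5, 9, 18, 12]
Pass 4: Select minimum 9 at index 3, swap -> [-10, 3, 5, 9, 18, 12]


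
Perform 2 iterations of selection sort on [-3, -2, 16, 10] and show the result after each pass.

Pass 1: Select minimum -3 at index 0, swap -> [-3, -2, 16, 10]
Pass 2: Select minimum -2 at index 1, swap -> [-3, -2, 16, 10]


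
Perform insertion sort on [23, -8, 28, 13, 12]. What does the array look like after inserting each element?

First element 23 is already 'sorted'
Insert -8: shifted 1 elements -> [-8, 23, 28, 13, 12]
Insert 28: shifted 0 elements -> [-8, 23, 28, 13, 12]
Insert 13: shifted 2 elements -> [-8, 13, 23, 28, 12]
Insert 12: shifted 3 elements -> [-8, 12, 13, 23, 28]


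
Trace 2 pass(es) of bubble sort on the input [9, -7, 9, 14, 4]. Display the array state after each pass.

After pass 1: [-7, 9, 9, 4, 14] (2 swaps)
After pass 2: [-7, 9, 4, 9, 14] (1 swaps)
Total swaps: 3


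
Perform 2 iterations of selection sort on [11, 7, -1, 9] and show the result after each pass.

Pass 1: Select minimum -1 at index 2, swap -> [-1, 7, 11, 9]
Pass 2: Select minimum 7 at index 1, swap -> [-1, 7, 11, 9]


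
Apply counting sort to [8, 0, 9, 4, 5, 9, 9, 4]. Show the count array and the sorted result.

Count array: [1, 0, 0, 0, 2, 1, 0, 0, 1, 3]
(count[i] = number of elements equal to i)
Cumulative count: [1, 1, 1, 1, 3, 4, 4, 4, 5, 8]
Sorted: [0, 4, 4, 5, 8, 9, 9, 9]
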